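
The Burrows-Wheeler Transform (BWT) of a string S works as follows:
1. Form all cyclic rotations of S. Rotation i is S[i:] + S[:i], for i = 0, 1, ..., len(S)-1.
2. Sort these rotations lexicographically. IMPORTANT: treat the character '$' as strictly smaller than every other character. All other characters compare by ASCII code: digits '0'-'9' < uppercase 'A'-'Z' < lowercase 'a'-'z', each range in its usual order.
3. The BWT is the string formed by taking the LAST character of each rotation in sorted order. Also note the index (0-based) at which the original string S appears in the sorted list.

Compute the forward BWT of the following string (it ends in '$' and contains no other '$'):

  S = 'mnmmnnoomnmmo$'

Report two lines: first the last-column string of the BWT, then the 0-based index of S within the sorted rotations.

Answer: onn$ommmmmnmon
3

Derivation:
All 14 rotations (rotation i = S[i:]+S[:i]):
  rot[0] = mnmmnnoomnmmo$
  rot[1] = nmmnnoomnmmo$m
  rot[2] = mmnnoomnmmo$mn
  rot[3] = mnnoomnmmo$mnm
  rot[4] = nnoomnmmo$mnmm
  rot[5] = noomnmmo$mnmmn
  rot[6] = oomnmmo$mnmmnn
  rot[7] = omnmmo$mnmmnno
  rot[8] = mnmmo$mnmmnnoo
  rot[9] = nmmo$mnmmnnoom
  rot[10] = mmo$mnmmnnoomn
  rot[11] = mo$mnmmnnoomnm
  rot[12] = o$mnmmnnoomnmm
  rot[13] = $mnmmnnoomnmmo
Sorted (with $ < everything):
  sorted[0] = $mnmmnnoomnmmo  (last char: 'o')
  sorted[1] = mmnnoomnmmo$mn  (last char: 'n')
  sorted[2] = mmo$mnmmnnoomn  (last char: 'n')
  sorted[3] = mnmmnnoomnmmo$  (last char: '$')
  sorted[4] = mnmmo$mnmmnnoo  (last char: 'o')
  sorted[5] = mnnoomnmmo$mnm  (last char: 'm')
  sorted[6] = mo$mnmmnnoomnm  (last char: 'm')
  sorted[7] = nmmnnoomnmmo$m  (last char: 'm')
  sorted[8] = nmmo$mnmmnnoom  (last char: 'm')
  sorted[9] = nnoomnmmo$mnmm  (last char: 'm')
  sorted[10] = noomnmmo$mnmmn  (last char: 'n')
  sorted[11] = o$mnmmnnoomnmm  (last char: 'm')
  sorted[12] = omnmmo$mnmmnno  (last char: 'o')
  sorted[13] = oomnmmo$mnmmnn  (last char: 'n')
Last column: onn$ommmmmnmon
Original string S is at sorted index 3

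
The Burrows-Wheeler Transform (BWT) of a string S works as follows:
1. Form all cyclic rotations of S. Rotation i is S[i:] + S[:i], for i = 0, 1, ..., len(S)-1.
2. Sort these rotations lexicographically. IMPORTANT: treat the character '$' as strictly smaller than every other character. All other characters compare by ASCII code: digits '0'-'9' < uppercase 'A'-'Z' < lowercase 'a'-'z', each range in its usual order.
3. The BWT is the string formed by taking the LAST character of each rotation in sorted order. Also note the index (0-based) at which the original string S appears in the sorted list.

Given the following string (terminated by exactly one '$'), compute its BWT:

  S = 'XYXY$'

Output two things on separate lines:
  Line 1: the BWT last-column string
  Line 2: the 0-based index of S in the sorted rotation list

Answer: YY$XX
2

Derivation:
All 5 rotations (rotation i = S[i:]+S[:i]):
  rot[0] = XYXY$
  rot[1] = YXY$X
  rot[2] = XY$XY
  rot[3] = Y$XYX
  rot[4] = $XYXY
Sorted (with $ < everything):
  sorted[0] = $XYXY  (last char: 'Y')
  sorted[1] = XY$XY  (last char: 'Y')
  sorted[2] = XYXY$  (last char: '$')
  sorted[3] = Y$XYX  (last char: 'X')
  sorted[4] = YXY$X  (last char: 'X')
Last column: YY$XX
Original string S is at sorted index 2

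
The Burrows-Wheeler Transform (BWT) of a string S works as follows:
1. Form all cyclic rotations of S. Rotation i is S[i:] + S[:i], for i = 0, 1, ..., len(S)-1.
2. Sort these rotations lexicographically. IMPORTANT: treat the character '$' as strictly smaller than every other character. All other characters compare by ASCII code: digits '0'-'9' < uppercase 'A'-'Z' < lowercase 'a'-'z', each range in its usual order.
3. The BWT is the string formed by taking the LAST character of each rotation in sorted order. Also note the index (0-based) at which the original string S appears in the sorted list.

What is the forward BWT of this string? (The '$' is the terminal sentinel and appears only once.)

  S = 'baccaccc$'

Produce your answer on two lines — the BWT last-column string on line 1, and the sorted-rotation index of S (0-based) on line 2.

All 9 rotations (rotation i = S[i:]+S[:i]):
  rot[0] = baccaccc$
  rot[1] = accaccc$b
  rot[2] = ccaccc$ba
  rot[3] = caccc$bac
  rot[4] = accc$bacc
  rot[5] = ccc$bacca
  rot[6] = cc$baccac
  rot[7] = c$baccacc
  rot[8] = $baccaccc
Sorted (with $ < everything):
  sorted[0] = $baccaccc  (last char: 'c')
  sorted[1] = accaccc$b  (last char: 'b')
  sorted[2] = accc$bacc  (last char: 'c')
  sorted[3] = baccaccc$  (last char: '$')
  sorted[4] = c$baccacc  (last char: 'c')
  sorted[5] = caccc$bac  (last char: 'c')
  sorted[6] = cc$baccac  (last char: 'c')
  sorted[7] = ccaccc$ba  (last char: 'a')
  sorted[8] = ccc$bacca  (last char: 'a')
Last column: cbc$cccaa
Original string S is at sorted index 3

Answer: cbc$cccaa
3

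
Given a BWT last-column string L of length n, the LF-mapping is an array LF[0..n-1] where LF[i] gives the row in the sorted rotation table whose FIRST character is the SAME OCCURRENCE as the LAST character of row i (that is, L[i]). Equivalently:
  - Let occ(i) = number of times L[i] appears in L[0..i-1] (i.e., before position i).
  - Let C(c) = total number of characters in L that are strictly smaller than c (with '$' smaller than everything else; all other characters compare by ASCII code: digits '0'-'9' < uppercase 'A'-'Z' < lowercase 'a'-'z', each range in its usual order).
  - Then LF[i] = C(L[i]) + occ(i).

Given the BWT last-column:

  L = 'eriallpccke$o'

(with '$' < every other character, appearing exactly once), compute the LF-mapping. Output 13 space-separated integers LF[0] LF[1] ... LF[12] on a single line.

Char counts: '$':1, 'a':1, 'c':2, 'e':2, 'i':1, 'k':1, 'l':2, 'o':1, 'p':1, 'r':1
C (first-col start): C('$')=0, C('a')=1, C('c')=2, C('e')=4, C('i')=6, C('k')=7, C('l')=8, C('o')=10, C('p')=11, C('r')=12
L[0]='e': occ=0, LF[0]=C('e')+0=4+0=4
L[1]='r': occ=0, LF[1]=C('r')+0=12+0=12
L[2]='i': occ=0, LF[2]=C('i')+0=6+0=6
L[3]='a': occ=0, LF[3]=C('a')+0=1+0=1
L[4]='l': occ=0, LF[4]=C('l')+0=8+0=8
L[5]='l': occ=1, LF[5]=C('l')+1=8+1=9
L[6]='p': occ=0, LF[6]=C('p')+0=11+0=11
L[7]='c': occ=0, LF[7]=C('c')+0=2+0=2
L[8]='c': occ=1, LF[8]=C('c')+1=2+1=3
L[9]='k': occ=0, LF[9]=C('k')+0=7+0=7
L[10]='e': occ=1, LF[10]=C('e')+1=4+1=5
L[11]='$': occ=0, LF[11]=C('$')+0=0+0=0
L[12]='o': occ=0, LF[12]=C('o')+0=10+0=10

Answer: 4 12 6 1 8 9 11 2 3 7 5 0 10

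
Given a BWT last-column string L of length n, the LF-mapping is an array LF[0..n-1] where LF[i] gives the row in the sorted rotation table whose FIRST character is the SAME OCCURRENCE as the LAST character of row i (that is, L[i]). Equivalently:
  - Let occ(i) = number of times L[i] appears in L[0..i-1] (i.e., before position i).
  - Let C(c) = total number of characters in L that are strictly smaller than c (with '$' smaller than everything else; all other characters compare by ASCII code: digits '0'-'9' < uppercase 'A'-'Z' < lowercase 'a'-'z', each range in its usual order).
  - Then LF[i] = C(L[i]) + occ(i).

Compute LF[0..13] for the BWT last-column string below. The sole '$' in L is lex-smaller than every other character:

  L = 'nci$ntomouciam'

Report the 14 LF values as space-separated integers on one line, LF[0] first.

Answer: 8 2 4 0 9 12 10 6 11 13 3 5 1 7

Derivation:
Char counts: '$':1, 'a':1, 'c':2, 'i':2, 'm':2, 'n':2, 'o':2, 't':1, 'u':1
C (first-col start): C('$')=0, C('a')=1, C('c')=2, C('i')=4, C('m')=6, C('n')=8, C('o')=10, C('t')=12, C('u')=13
L[0]='n': occ=0, LF[0]=C('n')+0=8+0=8
L[1]='c': occ=0, LF[1]=C('c')+0=2+0=2
L[2]='i': occ=0, LF[2]=C('i')+0=4+0=4
L[3]='$': occ=0, LF[3]=C('$')+0=0+0=0
L[4]='n': occ=1, LF[4]=C('n')+1=8+1=9
L[5]='t': occ=0, LF[5]=C('t')+0=12+0=12
L[6]='o': occ=0, LF[6]=C('o')+0=10+0=10
L[7]='m': occ=0, LF[7]=C('m')+0=6+0=6
L[8]='o': occ=1, LF[8]=C('o')+1=10+1=11
L[9]='u': occ=0, LF[9]=C('u')+0=13+0=13
L[10]='c': occ=1, LF[10]=C('c')+1=2+1=3
L[11]='i': occ=1, LF[11]=C('i')+1=4+1=5
L[12]='a': occ=0, LF[12]=C('a')+0=1+0=1
L[13]='m': occ=1, LF[13]=C('m')+1=6+1=7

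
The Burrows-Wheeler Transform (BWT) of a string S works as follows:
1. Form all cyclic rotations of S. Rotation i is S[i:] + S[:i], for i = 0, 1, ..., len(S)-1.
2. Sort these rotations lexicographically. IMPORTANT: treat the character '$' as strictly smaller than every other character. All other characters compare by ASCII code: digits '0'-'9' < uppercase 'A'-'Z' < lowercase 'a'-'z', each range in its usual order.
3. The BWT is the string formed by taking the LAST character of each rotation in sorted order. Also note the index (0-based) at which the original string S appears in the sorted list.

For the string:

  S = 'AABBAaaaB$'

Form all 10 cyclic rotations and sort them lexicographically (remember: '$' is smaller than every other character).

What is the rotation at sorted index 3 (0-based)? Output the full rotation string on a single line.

All 10 rotations (rotation i = S[i:]+S[:i]):
  rot[0] = AABBAaaaB$
  rot[1] = ABBAaaaB$A
  rot[2] = BBAaaaB$AA
  rot[3] = BAaaaB$AAB
  rot[4] = AaaaB$AABB
  rot[5] = aaaB$AABBA
  rot[6] = aaB$AABBAa
  rot[7] = aB$AABBAaa
  rot[8] = B$AABBAaaa
  rot[9] = $AABBAaaaB
Sorted (with $ < everything):
  sorted[0] = $AABBAaaaB
  sorted[1] = AABBAaaaB$
  sorted[2] = ABBAaaaB$A
  sorted[3] = AaaaB$AABB
  sorted[4] = B$AABBAaaa
  sorted[5] = BAaaaB$AAB
  sorted[6] = BBAaaaB$AA
  sorted[7] = aB$AABBAaa
  sorted[8] = aaB$AABBAa
  sorted[9] = aaaB$AABBA
sorted[3] = AaaaB$AABB

Answer: AaaaB$AABB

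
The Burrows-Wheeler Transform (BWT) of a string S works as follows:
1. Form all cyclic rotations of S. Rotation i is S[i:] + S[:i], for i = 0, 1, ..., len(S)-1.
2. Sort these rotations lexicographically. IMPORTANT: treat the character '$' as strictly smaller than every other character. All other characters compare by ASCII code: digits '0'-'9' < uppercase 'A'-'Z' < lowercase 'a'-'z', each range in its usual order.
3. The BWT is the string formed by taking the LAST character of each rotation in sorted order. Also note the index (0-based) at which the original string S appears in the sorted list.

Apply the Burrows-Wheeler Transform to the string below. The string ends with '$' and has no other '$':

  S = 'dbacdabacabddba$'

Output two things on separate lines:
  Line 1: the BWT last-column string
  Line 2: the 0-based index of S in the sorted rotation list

All 16 rotations (rotation i = S[i:]+S[:i]):
  rot[0] = dbacdabacabddba$
  rot[1] = bacdabacabddba$d
  rot[2] = acdabacabddba$db
  rot[3] = cdabacabddba$dba
  rot[4] = dabacabddba$dbac
  rot[5] = abacabddba$dbacd
  rot[6] = bacabddba$dbacda
  rot[7] = acabddba$dbacdab
  rot[8] = cabddba$dbacdaba
  rot[9] = abddba$dbacdabac
  rot[10] = bddba$dbacdabaca
  rot[11] = ddba$dbacdabacab
  rot[12] = dba$dbacdabacabd
  rot[13] = ba$dbacdabacabdd
  rot[14] = a$dbacdabacabddb
  rot[15] = $dbacdabacabddba
Sorted (with $ < everything):
  sorted[0] = $dbacdabacabddba  (last char: 'a')
  sorted[1] = a$dbacdabacabddb  (last char: 'b')
  sorted[2] = abacabddba$dbacd  (last char: 'd')
  sorted[3] = abddba$dbacdabac  (last char: 'c')
  sorted[4] = acabddba$dbacdab  (last char: 'b')
  sorted[5] = acdabacabddba$db  (last char: 'b')
  sorted[6] = ba$dbacdabacabdd  (last char: 'd')
  sorted[7] = bacabddba$dbacda  (last char: 'a')
  sorted[8] = bacdabacabddba$d  (last char: 'd')
  sorted[9] = bddba$dbacdabaca  (last char: 'a')
  sorted[10] = cabddba$dbacdaba  (last char: 'a')
  sorted[11] = cdabacabddba$dba  (last char: 'a')
  sorted[12] = dabacabddba$dbac  (last char: 'c')
  sorted[13] = dba$dbacdabacabd  (last char: 'd')
  sorted[14] = dbacdabacabddba$  (last char: '$')
  sorted[15] = ddba$dbacdabacab  (last char: 'b')
Last column: abdcbbdadaaacd$b
Original string S is at sorted index 14

Answer: abdcbbdadaaacd$b
14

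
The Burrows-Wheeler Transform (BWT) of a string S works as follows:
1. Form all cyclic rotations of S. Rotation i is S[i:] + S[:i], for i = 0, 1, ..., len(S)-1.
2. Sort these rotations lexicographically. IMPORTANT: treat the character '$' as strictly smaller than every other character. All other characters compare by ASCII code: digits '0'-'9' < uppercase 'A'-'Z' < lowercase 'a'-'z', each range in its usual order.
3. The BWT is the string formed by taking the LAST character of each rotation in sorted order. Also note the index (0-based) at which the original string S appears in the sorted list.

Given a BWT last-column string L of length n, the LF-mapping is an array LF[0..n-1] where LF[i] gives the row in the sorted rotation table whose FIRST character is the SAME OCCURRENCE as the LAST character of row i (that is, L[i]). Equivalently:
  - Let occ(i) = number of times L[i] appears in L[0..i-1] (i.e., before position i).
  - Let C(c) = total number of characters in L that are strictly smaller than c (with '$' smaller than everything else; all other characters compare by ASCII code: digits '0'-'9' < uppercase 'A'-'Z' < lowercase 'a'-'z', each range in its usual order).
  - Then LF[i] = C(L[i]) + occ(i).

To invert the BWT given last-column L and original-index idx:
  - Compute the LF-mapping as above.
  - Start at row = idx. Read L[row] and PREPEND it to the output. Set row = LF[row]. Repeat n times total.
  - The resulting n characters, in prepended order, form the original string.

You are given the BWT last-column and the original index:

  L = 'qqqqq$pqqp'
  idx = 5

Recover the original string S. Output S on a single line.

LF mapping: 3 4 5 6 7 0 1 8 9 2
Walk LF starting at row 5, prepending L[row]:
  step 1: row=5, L[5]='$', prepend. Next row=LF[5]=0
  step 2: row=0, L[0]='q', prepend. Next row=LF[0]=3
  step 3: row=3, L[3]='q', prepend. Next row=LF[3]=6
  step 4: row=6, L[6]='p', prepend. Next row=LF[6]=1
  step 5: row=1, L[1]='q', prepend. Next row=LF[1]=4
  step 6: row=4, L[4]='q', prepend. Next row=LF[4]=7
  step 7: row=7, L[7]='q', prepend. Next row=LF[7]=8
  step 8: row=8, L[8]='q', prepend. Next row=LF[8]=9
  step 9: row=9, L[9]='p', prepend. Next row=LF[9]=2
  step 10: row=2, L[2]='q', prepend. Next row=LF[2]=5
Reversed output: qpqqqqpqq$

Answer: qpqqqqpqq$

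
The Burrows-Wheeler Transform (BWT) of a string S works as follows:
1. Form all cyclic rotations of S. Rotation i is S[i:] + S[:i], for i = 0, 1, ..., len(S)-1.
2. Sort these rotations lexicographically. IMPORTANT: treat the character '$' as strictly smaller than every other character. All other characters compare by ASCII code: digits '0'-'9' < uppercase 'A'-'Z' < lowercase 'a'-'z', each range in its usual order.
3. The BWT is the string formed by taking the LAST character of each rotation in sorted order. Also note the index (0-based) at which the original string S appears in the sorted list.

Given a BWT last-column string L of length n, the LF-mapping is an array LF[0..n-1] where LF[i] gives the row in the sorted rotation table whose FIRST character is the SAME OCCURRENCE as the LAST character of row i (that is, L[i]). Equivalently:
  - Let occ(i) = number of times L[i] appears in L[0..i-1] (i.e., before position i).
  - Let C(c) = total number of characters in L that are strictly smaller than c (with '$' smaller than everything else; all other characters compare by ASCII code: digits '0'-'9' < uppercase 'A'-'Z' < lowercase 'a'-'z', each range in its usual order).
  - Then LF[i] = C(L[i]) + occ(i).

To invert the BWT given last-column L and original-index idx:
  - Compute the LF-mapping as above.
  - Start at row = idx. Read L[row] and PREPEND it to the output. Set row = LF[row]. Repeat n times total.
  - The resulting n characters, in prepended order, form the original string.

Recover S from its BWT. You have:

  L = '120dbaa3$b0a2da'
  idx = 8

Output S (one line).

LF mapping: 3 4 1 13 11 7 8 6 0 12 2 9 5 14 10
Walk LF starting at row 8, prepending L[row]:
  step 1: row=8, L[8]='$', prepend. Next row=LF[8]=0
  step 2: row=0, L[0]='1', prepend. Next row=LF[0]=3
  step 3: row=3, L[3]='d', prepend. Next row=LF[3]=13
  step 4: row=13, L[13]='d', prepend. Next row=LF[13]=14
  step 5: row=14, L[14]='a', prepend. Next row=LF[14]=10
  step 6: row=10, L[10]='0', prepend. Next row=LF[10]=2
  step 7: row=2, L[2]='0', prepend. Next row=LF[2]=1
  step 8: row=1, L[1]='2', prepend. Next row=LF[1]=4
  step 9: row=4, L[4]='b', prepend. Next row=LF[4]=11
  step 10: row=11, L[11]='a', prepend. Next row=LF[11]=9
  step 11: row=9, L[9]='b', prepend. Next row=LF[9]=12
  step 12: row=12, L[12]='2', prepend. Next row=LF[12]=5
  step 13: row=5, L[5]='a', prepend. Next row=LF[5]=7
  step 14: row=7, L[7]='3', prepend. Next row=LF[7]=6
  step 15: row=6, L[6]='a', prepend. Next row=LF[6]=8
Reversed output: a3a2bab200add1$

Answer: a3a2bab200add1$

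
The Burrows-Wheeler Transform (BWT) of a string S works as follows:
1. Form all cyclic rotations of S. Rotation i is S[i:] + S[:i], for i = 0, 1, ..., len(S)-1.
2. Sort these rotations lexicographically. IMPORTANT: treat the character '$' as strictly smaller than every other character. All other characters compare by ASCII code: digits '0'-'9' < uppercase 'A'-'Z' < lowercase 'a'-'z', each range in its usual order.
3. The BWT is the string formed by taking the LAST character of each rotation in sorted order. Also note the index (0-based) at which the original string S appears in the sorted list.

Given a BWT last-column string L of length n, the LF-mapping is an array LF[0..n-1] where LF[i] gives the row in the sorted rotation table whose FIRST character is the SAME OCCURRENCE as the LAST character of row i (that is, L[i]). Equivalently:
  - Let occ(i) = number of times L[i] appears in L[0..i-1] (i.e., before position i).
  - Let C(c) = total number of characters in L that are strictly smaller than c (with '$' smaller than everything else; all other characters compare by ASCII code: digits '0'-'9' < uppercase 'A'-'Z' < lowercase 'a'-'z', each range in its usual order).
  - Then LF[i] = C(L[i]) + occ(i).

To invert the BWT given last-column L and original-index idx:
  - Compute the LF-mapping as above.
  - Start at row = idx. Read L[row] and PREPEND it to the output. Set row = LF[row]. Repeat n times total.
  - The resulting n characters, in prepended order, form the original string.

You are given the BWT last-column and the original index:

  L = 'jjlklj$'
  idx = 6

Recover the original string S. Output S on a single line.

Answer: lkjljj$

Derivation:
LF mapping: 1 2 5 4 6 3 0
Walk LF starting at row 6, prepending L[row]:
  step 1: row=6, L[6]='$', prepend. Next row=LF[6]=0
  step 2: row=0, L[0]='j', prepend. Next row=LF[0]=1
  step 3: row=1, L[1]='j', prepend. Next row=LF[1]=2
  step 4: row=2, L[2]='l', prepend. Next row=LF[2]=5
  step 5: row=5, L[5]='j', prepend. Next row=LF[5]=3
  step 6: row=3, L[3]='k', prepend. Next row=LF[3]=4
  step 7: row=4, L[4]='l', prepend. Next row=LF[4]=6
Reversed output: lkjljj$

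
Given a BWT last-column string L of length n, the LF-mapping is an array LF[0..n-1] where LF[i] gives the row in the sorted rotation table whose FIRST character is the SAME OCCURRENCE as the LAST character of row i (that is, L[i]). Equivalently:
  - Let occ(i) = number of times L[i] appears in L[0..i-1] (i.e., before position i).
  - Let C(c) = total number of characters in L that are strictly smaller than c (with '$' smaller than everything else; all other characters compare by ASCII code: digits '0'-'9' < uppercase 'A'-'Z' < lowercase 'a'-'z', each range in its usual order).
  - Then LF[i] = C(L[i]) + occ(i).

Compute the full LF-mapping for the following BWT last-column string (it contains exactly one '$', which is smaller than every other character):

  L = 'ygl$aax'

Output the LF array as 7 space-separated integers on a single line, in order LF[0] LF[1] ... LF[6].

Answer: 6 3 4 0 1 2 5

Derivation:
Char counts: '$':1, 'a':2, 'g':1, 'l':1, 'x':1, 'y':1
C (first-col start): C('$')=0, C('a')=1, C('g')=3, C('l')=4, C('x')=5, C('y')=6
L[0]='y': occ=0, LF[0]=C('y')+0=6+0=6
L[1]='g': occ=0, LF[1]=C('g')+0=3+0=3
L[2]='l': occ=0, LF[2]=C('l')+0=4+0=4
L[3]='$': occ=0, LF[3]=C('$')+0=0+0=0
L[4]='a': occ=0, LF[4]=C('a')+0=1+0=1
L[5]='a': occ=1, LF[5]=C('a')+1=1+1=2
L[6]='x': occ=0, LF[6]=C('x')+0=5+0=5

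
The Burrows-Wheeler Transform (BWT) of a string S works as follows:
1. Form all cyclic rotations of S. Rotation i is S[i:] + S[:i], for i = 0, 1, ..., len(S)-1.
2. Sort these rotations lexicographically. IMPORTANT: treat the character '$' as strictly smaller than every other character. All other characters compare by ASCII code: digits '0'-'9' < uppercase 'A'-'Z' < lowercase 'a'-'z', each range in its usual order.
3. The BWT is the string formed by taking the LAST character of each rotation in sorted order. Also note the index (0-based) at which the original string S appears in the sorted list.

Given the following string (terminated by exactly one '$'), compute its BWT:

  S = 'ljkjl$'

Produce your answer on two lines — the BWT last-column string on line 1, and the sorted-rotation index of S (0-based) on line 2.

Answer: llkjj$
5

Derivation:
All 6 rotations (rotation i = S[i:]+S[:i]):
  rot[0] = ljkjl$
  rot[1] = jkjl$l
  rot[2] = kjl$lj
  rot[3] = jl$ljk
  rot[4] = l$ljkj
  rot[5] = $ljkjl
Sorted (with $ < everything):
  sorted[0] = $ljkjl  (last char: 'l')
  sorted[1] = jkjl$l  (last char: 'l')
  sorted[2] = jl$ljk  (last char: 'k')
  sorted[3] = kjl$lj  (last char: 'j')
  sorted[4] = l$ljkj  (last char: 'j')
  sorted[5] = ljkjl$  (last char: '$')
Last column: llkjj$
Original string S is at sorted index 5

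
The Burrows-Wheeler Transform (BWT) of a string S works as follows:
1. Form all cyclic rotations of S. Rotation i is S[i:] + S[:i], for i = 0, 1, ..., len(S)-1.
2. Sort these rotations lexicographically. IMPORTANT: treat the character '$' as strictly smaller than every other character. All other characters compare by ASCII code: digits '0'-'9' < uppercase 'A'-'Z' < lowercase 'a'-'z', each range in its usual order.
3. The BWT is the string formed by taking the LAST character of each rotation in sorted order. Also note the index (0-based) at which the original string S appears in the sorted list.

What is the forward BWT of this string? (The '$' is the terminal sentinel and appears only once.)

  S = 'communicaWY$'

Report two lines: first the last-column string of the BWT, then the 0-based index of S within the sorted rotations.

Answer: YaWci$nomucm
5

Derivation:
All 12 rotations (rotation i = S[i:]+S[:i]):
  rot[0] = communicaWY$
  rot[1] = ommunicaWY$c
  rot[2] = mmunicaWY$co
  rot[3] = municaWY$com
  rot[4] = unicaWY$comm
  rot[5] = nicaWY$commu
  rot[6] = icaWY$commun
  rot[7] = caWY$communi
  rot[8] = aWY$communic
  rot[9] = WY$communica
  rot[10] = Y$communicaW
  rot[11] = $communicaWY
Sorted (with $ < everything):
  sorted[0] = $communicaWY  (last char: 'Y')
  sorted[1] = WY$communica  (last char: 'a')
  sorted[2] = Y$communicaW  (last char: 'W')
  sorted[3] = aWY$communic  (last char: 'c')
  sorted[4] = caWY$communi  (last char: 'i')
  sorted[5] = communicaWY$  (last char: '$')
  sorted[6] = icaWY$commun  (last char: 'n')
  sorted[7] = mmunicaWY$co  (last char: 'o')
  sorted[8] = municaWY$com  (last char: 'm')
  sorted[9] = nicaWY$commu  (last char: 'u')
  sorted[10] = ommunicaWY$c  (last char: 'c')
  sorted[11] = unicaWY$comm  (last char: 'm')
Last column: YaWci$nomucm
Original string S is at sorted index 5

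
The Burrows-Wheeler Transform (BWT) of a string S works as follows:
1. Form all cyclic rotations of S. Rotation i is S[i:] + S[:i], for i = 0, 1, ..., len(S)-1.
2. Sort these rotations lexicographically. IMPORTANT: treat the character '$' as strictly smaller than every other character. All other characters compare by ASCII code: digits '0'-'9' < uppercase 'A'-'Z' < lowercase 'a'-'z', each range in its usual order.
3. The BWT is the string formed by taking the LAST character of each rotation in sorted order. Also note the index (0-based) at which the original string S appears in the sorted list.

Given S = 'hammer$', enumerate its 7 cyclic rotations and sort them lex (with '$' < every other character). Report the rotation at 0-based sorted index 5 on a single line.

Answer: mmer$ha

Derivation:
All 7 rotations (rotation i = S[i:]+S[:i]):
  rot[0] = hammer$
  rot[1] = ammer$h
  rot[2] = mmer$ha
  rot[3] = mer$ham
  rot[4] = er$hamm
  rot[5] = r$hamme
  rot[6] = $hammer
Sorted (with $ < everything):
  sorted[0] = $hammer
  sorted[1] = ammer$h
  sorted[2] = er$hamm
  sorted[3] = hammer$
  sorted[4] = mer$ham
  sorted[5] = mmer$ha
  sorted[6] = r$hamme
sorted[5] = mmer$ha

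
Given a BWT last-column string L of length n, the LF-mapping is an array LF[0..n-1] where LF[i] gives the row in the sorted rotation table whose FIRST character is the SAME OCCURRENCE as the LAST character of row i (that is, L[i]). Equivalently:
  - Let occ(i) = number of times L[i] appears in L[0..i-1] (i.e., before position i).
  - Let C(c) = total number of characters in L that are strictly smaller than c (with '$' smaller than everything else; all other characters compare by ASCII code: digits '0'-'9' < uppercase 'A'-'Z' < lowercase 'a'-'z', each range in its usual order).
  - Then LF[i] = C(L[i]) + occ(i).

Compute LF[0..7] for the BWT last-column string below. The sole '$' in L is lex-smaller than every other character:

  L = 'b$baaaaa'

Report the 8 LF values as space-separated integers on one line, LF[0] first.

Char counts: '$':1, 'a':5, 'b':2
C (first-col start): C('$')=0, C('a')=1, C('b')=6
L[0]='b': occ=0, LF[0]=C('b')+0=6+0=6
L[1]='$': occ=0, LF[1]=C('$')+0=0+0=0
L[2]='b': occ=1, LF[2]=C('b')+1=6+1=7
L[3]='a': occ=0, LF[3]=C('a')+0=1+0=1
L[4]='a': occ=1, LF[4]=C('a')+1=1+1=2
L[5]='a': occ=2, LF[5]=C('a')+2=1+2=3
L[6]='a': occ=3, LF[6]=C('a')+3=1+3=4
L[7]='a': occ=4, LF[7]=C('a')+4=1+4=5

Answer: 6 0 7 1 2 3 4 5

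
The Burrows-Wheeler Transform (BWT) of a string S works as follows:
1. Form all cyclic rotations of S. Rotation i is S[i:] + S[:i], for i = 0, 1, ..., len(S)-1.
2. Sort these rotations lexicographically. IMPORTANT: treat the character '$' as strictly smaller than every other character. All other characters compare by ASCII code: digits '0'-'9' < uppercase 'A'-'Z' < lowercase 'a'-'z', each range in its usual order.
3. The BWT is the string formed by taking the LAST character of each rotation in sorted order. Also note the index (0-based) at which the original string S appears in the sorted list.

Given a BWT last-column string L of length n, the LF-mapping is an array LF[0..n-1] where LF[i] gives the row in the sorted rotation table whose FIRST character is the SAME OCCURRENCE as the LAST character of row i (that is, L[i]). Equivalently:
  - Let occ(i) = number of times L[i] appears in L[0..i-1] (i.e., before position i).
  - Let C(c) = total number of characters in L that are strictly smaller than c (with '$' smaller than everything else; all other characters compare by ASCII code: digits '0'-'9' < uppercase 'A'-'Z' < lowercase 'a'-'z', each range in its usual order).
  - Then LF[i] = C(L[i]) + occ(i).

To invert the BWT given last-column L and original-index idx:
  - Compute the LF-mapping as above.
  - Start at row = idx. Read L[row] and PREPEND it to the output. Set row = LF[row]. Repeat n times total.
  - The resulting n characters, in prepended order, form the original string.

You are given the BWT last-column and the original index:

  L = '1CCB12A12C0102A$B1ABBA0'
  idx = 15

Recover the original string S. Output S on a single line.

LF mapping: 4 20 21 16 5 9 12 6 10 22 1 7 2 11 13 0 17 8 14 18 19 15 3
Walk LF starting at row 15, prepending L[row]:
  step 1: row=15, L[15]='$', prepend. Next row=LF[15]=0
  step 2: row=0, L[0]='1', prepend. Next row=LF[0]=4
  step 3: row=4, L[4]='1', prepend. Next row=LF[4]=5
  step 4: row=5, L[5]='2', prepend. Next row=LF[5]=9
  step 5: row=9, L[9]='C', prepend. Next row=LF[9]=22
  step 6: row=22, L[22]='0', prepend. Next row=LF[22]=3
  step 7: row=3, L[3]='B', prepend. Next row=LF[3]=16
  step 8: row=16, L[16]='B', prepend. Next row=LF[16]=17
  step 9: row=17, L[17]='1', prepend. Next row=LF[17]=8
  step 10: row=8, L[8]='2', prepend. Next row=LF[8]=10
  step 11: row=10, L[10]='0', prepend. Next row=LF[10]=1
  step 12: row=1, L[1]='C', prepend. Next row=LF[1]=20
  step 13: row=20, L[20]='B', prepend. Next row=LF[20]=19
  step 14: row=19, L[19]='B', prepend. Next row=LF[19]=18
  step 15: row=18, L[18]='A', prepend. Next row=LF[18]=14
  step 16: row=14, L[14]='A', prepend. Next row=LF[14]=13
  step 17: row=13, L[13]='2', prepend. Next row=LF[13]=11
  step 18: row=11, L[11]='1', prepend. Next row=LF[11]=7
  step 19: row=7, L[7]='1', prepend. Next row=LF[7]=6
  step 20: row=6, L[6]='A', prepend. Next row=LF[6]=12
  step 21: row=12, L[12]='0', prepend. Next row=LF[12]=2
  step 22: row=2, L[2]='C', prepend. Next row=LF[2]=21
  step 23: row=21, L[21]='A', prepend. Next row=LF[21]=15
Reversed output: AC0A112AABBC021BB0C211$

Answer: AC0A112AABBC021BB0C211$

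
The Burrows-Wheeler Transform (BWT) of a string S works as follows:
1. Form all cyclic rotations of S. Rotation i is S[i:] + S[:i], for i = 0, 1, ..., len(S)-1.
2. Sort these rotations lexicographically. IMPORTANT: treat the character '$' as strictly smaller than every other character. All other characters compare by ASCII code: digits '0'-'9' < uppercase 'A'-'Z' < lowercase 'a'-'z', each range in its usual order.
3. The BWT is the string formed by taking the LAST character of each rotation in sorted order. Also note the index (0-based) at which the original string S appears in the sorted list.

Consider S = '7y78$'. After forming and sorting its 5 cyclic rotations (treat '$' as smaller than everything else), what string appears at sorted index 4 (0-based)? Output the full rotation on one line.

Answer: y78$7

Derivation:
All 5 rotations (rotation i = S[i:]+S[:i]):
  rot[0] = 7y78$
  rot[1] = y78$7
  rot[2] = 78$7y
  rot[3] = 8$7y7
  rot[4] = $7y78
Sorted (with $ < everything):
  sorted[0] = $7y78
  sorted[1] = 78$7y
  sorted[2] = 7y78$
  sorted[3] = 8$7y7
  sorted[4] = y78$7
sorted[4] = y78$7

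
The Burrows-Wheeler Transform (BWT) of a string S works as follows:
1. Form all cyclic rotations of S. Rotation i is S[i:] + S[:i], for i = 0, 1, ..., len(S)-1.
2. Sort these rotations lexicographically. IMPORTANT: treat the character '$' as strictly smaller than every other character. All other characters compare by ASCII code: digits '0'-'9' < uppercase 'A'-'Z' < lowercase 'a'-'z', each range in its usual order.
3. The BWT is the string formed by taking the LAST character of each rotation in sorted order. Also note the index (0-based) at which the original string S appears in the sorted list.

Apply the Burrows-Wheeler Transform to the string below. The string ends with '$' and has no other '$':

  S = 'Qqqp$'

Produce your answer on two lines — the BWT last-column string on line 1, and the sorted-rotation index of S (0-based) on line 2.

Answer: p$qqQ
1

Derivation:
All 5 rotations (rotation i = S[i:]+S[:i]):
  rot[0] = Qqqp$
  rot[1] = qqp$Q
  rot[2] = qp$Qq
  rot[3] = p$Qqq
  rot[4] = $Qqqp
Sorted (with $ < everything):
  sorted[0] = $Qqqp  (last char: 'p')
  sorted[1] = Qqqp$  (last char: '$')
  sorted[2] = p$Qqq  (last char: 'q')
  sorted[3] = qp$Qq  (last char: 'q')
  sorted[4] = qqp$Q  (last char: 'Q')
Last column: p$qqQ
Original string S is at sorted index 1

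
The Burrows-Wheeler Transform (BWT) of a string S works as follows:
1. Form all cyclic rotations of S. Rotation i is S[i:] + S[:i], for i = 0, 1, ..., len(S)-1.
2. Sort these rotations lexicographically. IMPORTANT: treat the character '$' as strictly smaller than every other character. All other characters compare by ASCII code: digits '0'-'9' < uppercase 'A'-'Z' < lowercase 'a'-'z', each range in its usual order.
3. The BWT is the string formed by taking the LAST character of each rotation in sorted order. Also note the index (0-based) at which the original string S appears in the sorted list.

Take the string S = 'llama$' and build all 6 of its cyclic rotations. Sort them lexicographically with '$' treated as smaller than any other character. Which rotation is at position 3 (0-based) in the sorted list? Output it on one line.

All 6 rotations (rotation i = S[i:]+S[:i]):
  rot[0] = llama$
  rot[1] = lama$l
  rot[2] = ama$ll
  rot[3] = ma$lla
  rot[4] = a$llam
  rot[5] = $llama
Sorted (with $ < everything):
  sorted[0] = $llama
  sorted[1] = a$llam
  sorted[2] = ama$ll
  sorted[3] = lama$l
  sorted[4] = llama$
  sorted[5] = ma$lla
sorted[3] = lama$l

Answer: lama$l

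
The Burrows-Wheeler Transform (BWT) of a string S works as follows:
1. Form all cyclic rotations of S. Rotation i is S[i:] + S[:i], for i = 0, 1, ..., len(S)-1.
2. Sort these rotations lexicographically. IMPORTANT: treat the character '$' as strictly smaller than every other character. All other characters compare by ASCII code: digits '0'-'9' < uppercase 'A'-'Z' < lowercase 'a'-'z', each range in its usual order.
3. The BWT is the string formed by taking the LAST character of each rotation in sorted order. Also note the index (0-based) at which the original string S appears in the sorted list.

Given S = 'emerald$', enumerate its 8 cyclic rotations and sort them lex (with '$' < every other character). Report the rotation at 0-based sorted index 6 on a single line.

All 8 rotations (rotation i = S[i:]+S[:i]):
  rot[0] = emerald$
  rot[1] = merald$e
  rot[2] = erald$em
  rot[3] = rald$eme
  rot[4] = ald$emer
  rot[5] = ld$emera
  rot[6] = d$emeral
  rot[7] = $emerald
Sorted (with $ < everything):
  sorted[0] = $emerald
  sorted[1] = ald$emer
  sorted[2] = d$emeral
  sorted[3] = emerald$
  sorted[4] = erald$em
  sorted[5] = ld$emera
  sorted[6] = merald$e
  sorted[7] = rald$eme
sorted[6] = merald$e

Answer: merald$e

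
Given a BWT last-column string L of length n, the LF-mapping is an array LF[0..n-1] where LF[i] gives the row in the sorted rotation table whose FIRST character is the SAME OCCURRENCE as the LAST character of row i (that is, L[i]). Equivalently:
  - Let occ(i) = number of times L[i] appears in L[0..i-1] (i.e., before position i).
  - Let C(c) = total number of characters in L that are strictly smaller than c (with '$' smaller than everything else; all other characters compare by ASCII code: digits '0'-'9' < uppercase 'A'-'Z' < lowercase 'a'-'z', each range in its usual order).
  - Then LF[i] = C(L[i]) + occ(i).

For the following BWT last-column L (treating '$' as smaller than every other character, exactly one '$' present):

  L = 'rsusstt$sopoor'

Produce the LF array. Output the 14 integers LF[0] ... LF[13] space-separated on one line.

Char counts: '$':1, 'o':3, 'p':1, 'r':2, 's':4, 't':2, 'u':1
C (first-col start): C('$')=0, C('o')=1, C('p')=4, C('r')=5, C('s')=7, C('t')=11, C('u')=13
L[0]='r': occ=0, LF[0]=C('r')+0=5+0=5
L[1]='s': occ=0, LF[1]=C('s')+0=7+0=7
L[2]='u': occ=0, LF[2]=C('u')+0=13+0=13
L[3]='s': occ=1, LF[3]=C('s')+1=7+1=8
L[4]='s': occ=2, LF[4]=C('s')+2=7+2=9
L[5]='t': occ=0, LF[5]=C('t')+0=11+0=11
L[6]='t': occ=1, LF[6]=C('t')+1=11+1=12
L[7]='$': occ=0, LF[7]=C('$')+0=0+0=0
L[8]='s': occ=3, LF[8]=C('s')+3=7+3=10
L[9]='o': occ=0, LF[9]=C('o')+0=1+0=1
L[10]='p': occ=0, LF[10]=C('p')+0=4+0=4
L[11]='o': occ=1, LF[11]=C('o')+1=1+1=2
L[12]='o': occ=2, LF[12]=C('o')+2=1+2=3
L[13]='r': occ=1, LF[13]=C('r')+1=5+1=6

Answer: 5 7 13 8 9 11 12 0 10 1 4 2 3 6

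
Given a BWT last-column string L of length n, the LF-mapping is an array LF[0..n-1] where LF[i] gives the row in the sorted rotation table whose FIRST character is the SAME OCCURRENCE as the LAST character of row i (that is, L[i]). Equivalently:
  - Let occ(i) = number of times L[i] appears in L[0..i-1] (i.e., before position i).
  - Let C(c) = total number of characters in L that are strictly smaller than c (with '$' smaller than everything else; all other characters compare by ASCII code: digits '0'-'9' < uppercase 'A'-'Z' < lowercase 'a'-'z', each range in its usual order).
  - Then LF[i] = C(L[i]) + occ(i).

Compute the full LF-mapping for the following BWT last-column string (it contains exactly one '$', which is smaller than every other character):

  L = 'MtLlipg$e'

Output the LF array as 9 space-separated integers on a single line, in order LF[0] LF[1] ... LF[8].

Char counts: '$':1, 'L':1, 'M':1, 'e':1, 'g':1, 'i':1, 'l':1, 'p':1, 't':1
C (first-col start): C('$')=0, C('L')=1, C('M')=2, C('e')=3, C('g')=4, C('i')=5, C('l')=6, C('p')=7, C('t')=8
L[0]='M': occ=0, LF[0]=C('M')+0=2+0=2
L[1]='t': occ=0, LF[1]=C('t')+0=8+0=8
L[2]='L': occ=0, LF[2]=C('L')+0=1+0=1
L[3]='l': occ=0, LF[3]=C('l')+0=6+0=6
L[4]='i': occ=0, LF[4]=C('i')+0=5+0=5
L[5]='p': occ=0, LF[5]=C('p')+0=7+0=7
L[6]='g': occ=0, LF[6]=C('g')+0=4+0=4
L[7]='$': occ=0, LF[7]=C('$')+0=0+0=0
L[8]='e': occ=0, LF[8]=C('e')+0=3+0=3

Answer: 2 8 1 6 5 7 4 0 3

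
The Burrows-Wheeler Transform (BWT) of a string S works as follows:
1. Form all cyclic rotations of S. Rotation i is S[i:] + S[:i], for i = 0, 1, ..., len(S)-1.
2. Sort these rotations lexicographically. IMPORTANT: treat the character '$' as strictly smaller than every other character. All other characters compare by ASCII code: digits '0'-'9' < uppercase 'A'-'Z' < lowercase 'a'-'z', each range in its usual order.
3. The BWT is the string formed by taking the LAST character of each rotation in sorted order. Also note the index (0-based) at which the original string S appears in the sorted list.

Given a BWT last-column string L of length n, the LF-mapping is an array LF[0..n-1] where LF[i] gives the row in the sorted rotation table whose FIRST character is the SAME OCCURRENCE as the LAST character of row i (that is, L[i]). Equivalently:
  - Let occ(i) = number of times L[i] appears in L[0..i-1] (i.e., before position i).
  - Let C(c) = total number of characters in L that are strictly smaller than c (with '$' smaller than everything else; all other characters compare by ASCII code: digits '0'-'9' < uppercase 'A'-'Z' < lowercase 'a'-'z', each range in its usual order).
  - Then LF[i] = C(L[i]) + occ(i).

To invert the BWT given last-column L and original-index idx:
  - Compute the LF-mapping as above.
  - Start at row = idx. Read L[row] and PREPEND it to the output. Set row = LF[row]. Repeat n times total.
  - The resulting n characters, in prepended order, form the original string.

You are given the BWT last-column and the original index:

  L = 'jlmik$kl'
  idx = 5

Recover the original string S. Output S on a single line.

LF mapping: 2 5 7 1 3 0 4 6
Walk LF starting at row 5, prepending L[row]:
  step 1: row=5, L[5]='$', prepend. Next row=LF[5]=0
  step 2: row=0, L[0]='j', prepend. Next row=LF[0]=2
  step 3: row=2, L[2]='m', prepend. Next row=LF[2]=7
  step 4: row=7, L[7]='l', prepend. Next row=LF[7]=6
  step 5: row=6, L[6]='k', prepend. Next row=LF[6]=4
  step 6: row=4, L[4]='k', prepend. Next row=LF[4]=3
  step 7: row=3, L[3]='i', prepend. Next row=LF[3]=1
  step 8: row=1, L[1]='l', prepend. Next row=LF[1]=5
Reversed output: likklmj$

Answer: likklmj$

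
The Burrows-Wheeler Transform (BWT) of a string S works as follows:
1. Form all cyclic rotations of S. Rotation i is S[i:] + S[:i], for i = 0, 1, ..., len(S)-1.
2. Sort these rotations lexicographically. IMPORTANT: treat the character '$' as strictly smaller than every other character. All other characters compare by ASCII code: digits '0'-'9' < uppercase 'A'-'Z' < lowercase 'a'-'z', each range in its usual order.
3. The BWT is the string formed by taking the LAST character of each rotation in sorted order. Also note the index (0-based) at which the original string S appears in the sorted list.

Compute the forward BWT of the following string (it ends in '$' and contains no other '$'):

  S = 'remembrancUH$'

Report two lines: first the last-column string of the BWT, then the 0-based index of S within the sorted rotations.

Answer: HUcrmnmreeab$
12

Derivation:
All 13 rotations (rotation i = S[i:]+S[:i]):
  rot[0] = remembrancUH$
  rot[1] = emembrancUH$r
  rot[2] = membrancUH$re
  rot[3] = embrancUH$rem
  rot[4] = mbrancUH$reme
  rot[5] = brancUH$remem
  rot[6] = rancUH$rememb
  rot[7] = ancUH$remembr
  rot[8] = ncUH$remembra
  rot[9] = cUH$remembran
  rot[10] = UH$remembranc
  rot[11] = H$remembrancU
  rot[12] = $remembrancUH
Sorted (with $ < everything):
  sorted[0] = $remembrancUH  (last char: 'H')
  sorted[1] = H$remembrancU  (last char: 'U')
  sorted[2] = UH$remembranc  (last char: 'c')
  sorted[3] = ancUH$remembr  (last char: 'r')
  sorted[4] = brancUH$remem  (last char: 'm')
  sorted[5] = cUH$remembran  (last char: 'n')
  sorted[6] = embrancUH$rem  (last char: 'm')
  sorted[7] = emembrancUH$r  (last char: 'r')
  sorted[8] = mbrancUH$reme  (last char: 'e')
  sorted[9] = membrancUH$re  (last char: 'e')
  sorted[10] = ncUH$remembra  (last char: 'a')
  sorted[11] = rancUH$rememb  (last char: 'b')
  sorted[12] = remembrancUH$  (last char: '$')
Last column: HUcrmnmreeab$
Original string S is at sorted index 12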